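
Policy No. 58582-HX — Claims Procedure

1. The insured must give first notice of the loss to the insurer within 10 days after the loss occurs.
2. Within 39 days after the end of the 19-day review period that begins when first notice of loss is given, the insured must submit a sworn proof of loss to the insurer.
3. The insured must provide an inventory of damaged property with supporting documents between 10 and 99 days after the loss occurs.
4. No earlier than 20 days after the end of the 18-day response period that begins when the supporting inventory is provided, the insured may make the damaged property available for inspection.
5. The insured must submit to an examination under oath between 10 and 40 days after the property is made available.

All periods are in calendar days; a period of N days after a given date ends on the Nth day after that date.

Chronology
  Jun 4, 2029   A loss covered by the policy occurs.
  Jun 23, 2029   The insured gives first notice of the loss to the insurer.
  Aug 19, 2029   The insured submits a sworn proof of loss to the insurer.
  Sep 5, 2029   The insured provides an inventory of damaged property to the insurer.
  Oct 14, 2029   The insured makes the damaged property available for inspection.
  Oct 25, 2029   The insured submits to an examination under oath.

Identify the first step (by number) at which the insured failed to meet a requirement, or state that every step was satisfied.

Step 1: 10 days after Jun 4, 2029 (when the loss occurs) is Jun 14, 2029; done Jun 23, 2029 — 9 days late.

Step 1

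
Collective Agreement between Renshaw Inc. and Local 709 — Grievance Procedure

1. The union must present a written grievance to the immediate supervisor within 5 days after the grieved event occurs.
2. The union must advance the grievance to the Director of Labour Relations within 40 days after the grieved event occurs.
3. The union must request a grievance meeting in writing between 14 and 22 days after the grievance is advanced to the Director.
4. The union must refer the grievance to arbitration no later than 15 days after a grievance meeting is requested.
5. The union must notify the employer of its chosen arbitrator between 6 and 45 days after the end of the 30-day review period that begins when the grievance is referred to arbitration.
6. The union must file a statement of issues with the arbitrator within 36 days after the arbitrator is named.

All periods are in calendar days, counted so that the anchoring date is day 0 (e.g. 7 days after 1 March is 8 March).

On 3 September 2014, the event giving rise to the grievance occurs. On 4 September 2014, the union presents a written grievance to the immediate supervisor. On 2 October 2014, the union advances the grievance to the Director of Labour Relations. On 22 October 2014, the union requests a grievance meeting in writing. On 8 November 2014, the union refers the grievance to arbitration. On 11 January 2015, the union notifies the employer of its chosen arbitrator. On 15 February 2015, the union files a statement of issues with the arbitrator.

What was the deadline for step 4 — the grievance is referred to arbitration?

6 November 2014

Step 4 runs from 22 October 2014, when a grievance meeting is requested. 15 days after 22 October 2014 is 6 November 2014.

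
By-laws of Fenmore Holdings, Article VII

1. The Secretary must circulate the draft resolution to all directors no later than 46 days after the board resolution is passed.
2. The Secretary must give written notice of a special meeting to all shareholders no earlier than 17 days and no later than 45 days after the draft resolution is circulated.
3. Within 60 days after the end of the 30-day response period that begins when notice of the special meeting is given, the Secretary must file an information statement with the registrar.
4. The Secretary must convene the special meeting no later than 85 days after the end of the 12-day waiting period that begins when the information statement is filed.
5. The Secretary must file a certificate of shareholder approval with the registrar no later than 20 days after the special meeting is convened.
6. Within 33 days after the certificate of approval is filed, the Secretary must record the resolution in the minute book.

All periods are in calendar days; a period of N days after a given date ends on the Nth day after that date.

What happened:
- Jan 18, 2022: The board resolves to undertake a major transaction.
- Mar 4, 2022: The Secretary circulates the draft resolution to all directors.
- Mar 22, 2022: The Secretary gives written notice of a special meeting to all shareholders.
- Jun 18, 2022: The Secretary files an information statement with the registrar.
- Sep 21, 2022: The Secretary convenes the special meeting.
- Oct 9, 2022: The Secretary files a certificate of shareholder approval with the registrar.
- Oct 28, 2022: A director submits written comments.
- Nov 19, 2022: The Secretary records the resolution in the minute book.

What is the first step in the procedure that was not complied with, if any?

Step 6

Step 1: 46 days after Jan 18, 2022 (when the board resolution is passed) is Mar 5, 2022; completed Mar 4, 2022, before the deadline.
Step 2: the window is 17–45 days after Mar 4, 2022 (when the draft resolution is circulated), so Mar 21, 2022 through Apr 18, 2022; Mar 22, 2022 falls inside that range.
Step 3: 60 days after Apr 21, 2022 (end of the 30-day response period, which began when notice of the special meeting is given on Mar 22, 2022) is Jun 20, 2022; Jun 18, 2022 is within that limit.
Step 4: 85 days after Jun 30, 2022 (end of the 12-day waiting period, which began when the information statement is filed on Jun 18, 2022) is Sep 23, 2022; done Sep 21, 2022 — timely.
Step 5: 20 days after Sep 21, 2022 (when the special meeting is convened) is Oct 11, 2022; done Oct 9, 2022 — timely.
Step 6: 33 days after Oct 9, 2022 (when the certificate of approval is filed) is Nov 11, 2022; Nov 19, 2022 misses that deadline by 8 days.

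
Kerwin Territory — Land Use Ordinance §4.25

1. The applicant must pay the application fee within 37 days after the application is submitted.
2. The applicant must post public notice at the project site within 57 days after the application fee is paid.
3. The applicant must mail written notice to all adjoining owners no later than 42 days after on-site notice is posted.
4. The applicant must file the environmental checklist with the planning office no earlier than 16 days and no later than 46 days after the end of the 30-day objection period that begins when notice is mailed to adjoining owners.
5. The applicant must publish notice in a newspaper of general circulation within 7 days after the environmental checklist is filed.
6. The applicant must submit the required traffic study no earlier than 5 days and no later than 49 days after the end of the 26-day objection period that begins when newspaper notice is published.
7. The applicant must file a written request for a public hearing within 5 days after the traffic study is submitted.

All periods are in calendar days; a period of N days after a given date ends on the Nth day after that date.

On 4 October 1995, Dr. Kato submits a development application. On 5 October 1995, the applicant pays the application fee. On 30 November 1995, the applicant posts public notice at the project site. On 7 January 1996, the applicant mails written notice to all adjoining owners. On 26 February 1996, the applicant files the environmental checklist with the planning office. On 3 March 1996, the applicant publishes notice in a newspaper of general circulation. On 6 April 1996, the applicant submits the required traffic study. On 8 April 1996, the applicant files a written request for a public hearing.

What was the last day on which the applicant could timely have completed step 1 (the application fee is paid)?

10 November 1995

Step 1 runs from 4 October 1995, when the application is submitted. 37 days after 4 October 1995 is 10 November 1995.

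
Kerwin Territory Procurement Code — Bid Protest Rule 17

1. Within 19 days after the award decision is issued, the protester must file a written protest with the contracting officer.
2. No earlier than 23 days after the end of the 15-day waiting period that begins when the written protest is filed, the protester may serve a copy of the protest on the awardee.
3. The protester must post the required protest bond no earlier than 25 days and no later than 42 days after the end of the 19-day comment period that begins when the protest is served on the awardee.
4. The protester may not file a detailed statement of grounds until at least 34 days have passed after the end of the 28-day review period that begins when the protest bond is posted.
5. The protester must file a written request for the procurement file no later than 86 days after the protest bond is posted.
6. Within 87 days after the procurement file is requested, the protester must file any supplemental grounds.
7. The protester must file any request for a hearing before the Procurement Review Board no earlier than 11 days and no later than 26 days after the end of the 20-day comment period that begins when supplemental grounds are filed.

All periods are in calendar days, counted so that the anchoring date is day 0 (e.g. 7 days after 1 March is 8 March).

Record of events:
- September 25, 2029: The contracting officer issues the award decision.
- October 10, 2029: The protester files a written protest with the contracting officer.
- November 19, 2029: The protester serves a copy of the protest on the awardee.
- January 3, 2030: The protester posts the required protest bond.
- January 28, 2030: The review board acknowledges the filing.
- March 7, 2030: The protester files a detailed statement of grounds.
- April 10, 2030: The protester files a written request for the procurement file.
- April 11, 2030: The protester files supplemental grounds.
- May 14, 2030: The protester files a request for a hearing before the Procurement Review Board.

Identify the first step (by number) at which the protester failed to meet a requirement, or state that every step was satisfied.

(1) due by September 25, 2029 + 19 days = October 14, 2029; done October 10, 2029 — timely.
(2) permitted from October 25, 2029 + 23 days = November 17, 2029 onward; done November 19, 2029 — permitted.
(3) the permitted window runs from December 8, 2029 + 25 = January 2, 2030 to December 8, 2029 + 42 = January 19, 2030; done January 3, 2030, which is between those dates.
(4) permitted from January 31, 2030 + 34 days = March 6, 2030 onward; March 7, 2030 is on or after that date.
(5) due by January 3, 2030 + 86 days = March 30, 2030; not done until April 10, 2030, 11 days after the deadline.

Step 5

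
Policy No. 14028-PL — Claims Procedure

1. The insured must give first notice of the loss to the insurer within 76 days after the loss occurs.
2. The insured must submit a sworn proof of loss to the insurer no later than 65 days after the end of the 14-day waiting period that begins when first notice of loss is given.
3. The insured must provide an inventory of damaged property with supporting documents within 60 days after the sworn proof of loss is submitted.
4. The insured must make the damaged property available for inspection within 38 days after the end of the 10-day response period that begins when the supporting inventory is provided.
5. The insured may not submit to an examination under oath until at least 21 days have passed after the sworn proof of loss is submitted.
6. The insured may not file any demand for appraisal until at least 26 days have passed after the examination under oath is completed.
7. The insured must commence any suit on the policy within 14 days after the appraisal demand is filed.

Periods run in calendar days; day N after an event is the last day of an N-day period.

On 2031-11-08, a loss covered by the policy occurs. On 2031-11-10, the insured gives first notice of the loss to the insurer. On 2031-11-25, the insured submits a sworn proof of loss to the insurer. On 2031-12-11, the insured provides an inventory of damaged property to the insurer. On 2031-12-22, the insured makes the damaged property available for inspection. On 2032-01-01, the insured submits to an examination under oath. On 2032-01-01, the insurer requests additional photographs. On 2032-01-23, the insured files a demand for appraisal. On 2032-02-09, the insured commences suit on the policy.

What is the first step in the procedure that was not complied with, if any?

(1) due by 2031-11-08 + 76 days = 2032-01-23; completed 2031-11-10, before the deadline.
(2) due by 2031-11-24 + 65 days = 2032-01-28; completed 2031-11-25, before the deadline.
(3) due by 2031-11-25 + 60 days = 2032-01-24; completed 2031-12-11, before the deadline.
(4) due by 2031-12-21 + 38 days = 2032-01-28; done 2031-12-22 — timely.
(5) permitted from 2031-11-25 + 21 days = 2031-12-16 onward; done 2032-01-01, after the minimum wait.
(6) permitted from 2032-01-01 + 26 days = 2032-01-27 onward; 2032-01-23 is 4 days before the earliest permitted date.
The procedure was therefore not followed at step 6.

Step 6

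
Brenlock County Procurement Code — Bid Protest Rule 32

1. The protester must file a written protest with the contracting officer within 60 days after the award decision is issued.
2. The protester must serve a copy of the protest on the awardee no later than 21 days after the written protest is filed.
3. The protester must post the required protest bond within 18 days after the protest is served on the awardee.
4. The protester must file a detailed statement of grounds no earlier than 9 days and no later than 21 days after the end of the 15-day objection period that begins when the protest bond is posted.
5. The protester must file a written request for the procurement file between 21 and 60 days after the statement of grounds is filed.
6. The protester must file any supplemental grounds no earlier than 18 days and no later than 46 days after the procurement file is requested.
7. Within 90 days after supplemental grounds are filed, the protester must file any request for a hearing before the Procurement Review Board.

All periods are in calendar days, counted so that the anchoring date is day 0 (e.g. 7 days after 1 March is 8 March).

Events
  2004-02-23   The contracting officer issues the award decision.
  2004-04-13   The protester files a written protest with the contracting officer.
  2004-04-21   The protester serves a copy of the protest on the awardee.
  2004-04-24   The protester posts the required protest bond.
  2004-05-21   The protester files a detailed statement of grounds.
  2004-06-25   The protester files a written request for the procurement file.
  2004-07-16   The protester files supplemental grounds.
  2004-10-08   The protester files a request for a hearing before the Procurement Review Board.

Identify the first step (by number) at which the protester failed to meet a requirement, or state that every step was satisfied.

None — every step was satisfied

Step 1: 60 days after 2004-02-23 (when the award decision is issued) is 2004-04-23; done 2004-04-13 — timely.
Step 2: 21 days after 2004-04-13 (when the written protest is filed) is 2004-05-04; done 2004-04-21 — timely.
Step 3: 18 days after 2004-04-21 (when the protest is served on the awardee) is 2004-05-09; done 2004-04-24 — timely.
Step 4: the window is 9–21 days after 2004-05-09 (end of the 15-day objection period, which began when the protest bond is posted on 2004-04-24), so 2004-05-18 through 2004-05-30; done 2004-05-21, which is between those dates.
Step 5: the window is 21–60 days after 2004-05-21 (when the statement of grounds is filed), so 2004-06-11 through 2004-07-20; done 2004-06-25, which is between those dates.
Step 6: the window is 18–46 days after 2004-06-25 (when the procurement file is requested), so 2004-07-13 through 2004-08-10; done 2004-07-16 — within the window.
Step 7: 90 days after 2004-07-16 (when supplemental grounds are filed) is 2004-10-14; 2004-10-08 is within that limit.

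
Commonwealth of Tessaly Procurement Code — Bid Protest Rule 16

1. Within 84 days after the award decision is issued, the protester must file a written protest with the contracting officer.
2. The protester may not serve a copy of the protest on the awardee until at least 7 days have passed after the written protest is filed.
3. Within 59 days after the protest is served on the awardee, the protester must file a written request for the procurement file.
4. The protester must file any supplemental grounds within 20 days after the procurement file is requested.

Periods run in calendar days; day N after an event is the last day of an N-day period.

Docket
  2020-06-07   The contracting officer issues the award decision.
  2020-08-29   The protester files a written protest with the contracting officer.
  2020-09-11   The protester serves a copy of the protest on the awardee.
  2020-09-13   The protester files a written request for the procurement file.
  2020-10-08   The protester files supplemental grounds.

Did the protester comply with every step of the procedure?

Step 1: 84 days after 2020-06-07 (when the award decision is issued) is 2020-08-30; done 2020-08-29 — timely.
Step 2: the earliest permitted date is 7 days after 2020-08-29 (when the written protest is filed), i.e. 2020-09-05; done 2020-09-11 — permitted.
Step 3: 59 days after 2020-09-11 (when the protest is served on the awardee) is 2020-11-09; completed 2020-09-13, before the deadline.
Step 4: 20 days after 2020-09-13 (when the procurement file is requested) is 2020-10-03; 2020-10-08 misses that deadline by 5 days.

No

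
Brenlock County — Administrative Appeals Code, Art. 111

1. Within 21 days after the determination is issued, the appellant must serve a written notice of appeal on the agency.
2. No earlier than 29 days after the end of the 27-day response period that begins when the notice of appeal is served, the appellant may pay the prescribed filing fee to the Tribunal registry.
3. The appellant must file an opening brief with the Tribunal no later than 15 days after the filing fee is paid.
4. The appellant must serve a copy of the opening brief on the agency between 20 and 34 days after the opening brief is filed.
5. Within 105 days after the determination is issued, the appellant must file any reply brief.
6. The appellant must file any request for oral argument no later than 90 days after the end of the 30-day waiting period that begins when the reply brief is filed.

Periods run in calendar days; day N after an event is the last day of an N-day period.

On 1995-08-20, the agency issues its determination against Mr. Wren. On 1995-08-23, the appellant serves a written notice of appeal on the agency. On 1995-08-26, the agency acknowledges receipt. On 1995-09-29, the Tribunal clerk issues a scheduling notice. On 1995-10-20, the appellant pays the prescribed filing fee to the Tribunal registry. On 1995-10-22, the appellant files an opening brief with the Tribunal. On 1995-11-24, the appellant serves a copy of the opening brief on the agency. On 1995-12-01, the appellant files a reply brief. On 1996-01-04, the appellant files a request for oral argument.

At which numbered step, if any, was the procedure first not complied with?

None — every step was satisfied

Step 1 — counting 21 days from 1995-08-20 (when the determination is issued) gives a deadline of 1995-09-10; 1995-08-23 is within that limit.
Step 2 — must wait 29 days from 1995-09-19 (end of the 27-day response period, which began when the notice of appeal is served on 1995-08-23), so not before 1995-10-18; done 1995-10-20 — permitted.
Step 3 — counting 15 days from 1995-10-20 (when the filing fee is paid) gives a deadline of 1995-11-04; 1995-10-22 is within that limit.
Step 4 — 20 and 34 days from 1995-10-22 (when the opening brief is filed) are 1995-11-11 and 1995-11-25 respectively; done 1995-11-24 — within the window.
Step 5 — counting 105 days from 1995-08-20 (when the determination is issued) gives a deadline of 1995-12-03; completed 1995-12-01, before the deadline.
Step 6 — counting 90 days from 1995-12-31 (end of the 30-day waiting period, which began when the reply brief is filed on 1995-12-01) gives a deadline of 1996-03-30; 1996-01-04 is within that limit.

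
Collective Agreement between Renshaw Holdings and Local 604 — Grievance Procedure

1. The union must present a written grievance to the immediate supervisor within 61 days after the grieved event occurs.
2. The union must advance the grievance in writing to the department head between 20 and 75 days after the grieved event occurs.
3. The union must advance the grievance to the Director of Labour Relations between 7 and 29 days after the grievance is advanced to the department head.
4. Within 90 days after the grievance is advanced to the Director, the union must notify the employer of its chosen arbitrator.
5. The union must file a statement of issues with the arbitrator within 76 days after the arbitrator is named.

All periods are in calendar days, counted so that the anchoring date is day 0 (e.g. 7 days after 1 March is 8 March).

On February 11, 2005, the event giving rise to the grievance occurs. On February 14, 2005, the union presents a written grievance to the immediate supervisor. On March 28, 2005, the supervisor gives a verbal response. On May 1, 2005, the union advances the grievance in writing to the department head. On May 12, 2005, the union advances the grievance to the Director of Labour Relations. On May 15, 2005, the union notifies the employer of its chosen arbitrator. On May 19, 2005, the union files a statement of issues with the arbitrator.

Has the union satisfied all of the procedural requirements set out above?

No

(1) due by February 11, 2005 + 61 days = April 13, 2005; done February 14, 2005 — timely.
(2) the permitted window runs from February 11, 2005 + 20 = March 3, 2005 to February 11, 2005 + 75 = April 27, 2005; done May 1, 2005 — 4 days after the window closed.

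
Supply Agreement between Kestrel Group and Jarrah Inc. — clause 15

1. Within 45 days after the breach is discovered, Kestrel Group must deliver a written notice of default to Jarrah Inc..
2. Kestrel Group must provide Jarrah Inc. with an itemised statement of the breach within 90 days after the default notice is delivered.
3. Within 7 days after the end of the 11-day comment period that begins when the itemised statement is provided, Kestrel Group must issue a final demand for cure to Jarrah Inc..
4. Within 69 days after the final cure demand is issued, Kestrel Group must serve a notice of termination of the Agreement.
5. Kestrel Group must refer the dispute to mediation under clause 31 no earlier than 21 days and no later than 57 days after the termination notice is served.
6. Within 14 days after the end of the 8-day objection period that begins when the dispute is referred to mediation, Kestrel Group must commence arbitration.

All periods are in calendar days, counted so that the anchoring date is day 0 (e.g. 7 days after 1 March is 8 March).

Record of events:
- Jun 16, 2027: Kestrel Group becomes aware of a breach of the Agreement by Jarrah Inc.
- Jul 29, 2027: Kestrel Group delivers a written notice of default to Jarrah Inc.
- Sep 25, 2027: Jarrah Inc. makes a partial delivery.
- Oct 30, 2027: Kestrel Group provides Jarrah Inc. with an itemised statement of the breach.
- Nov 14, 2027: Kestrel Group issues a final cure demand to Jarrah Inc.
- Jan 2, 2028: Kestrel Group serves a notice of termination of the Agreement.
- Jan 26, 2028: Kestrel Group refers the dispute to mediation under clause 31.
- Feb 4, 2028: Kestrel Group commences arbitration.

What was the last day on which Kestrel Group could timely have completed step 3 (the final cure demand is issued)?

Nov 17, 2027

The itemised statement is provided on Oct 30, 2027; the 11-day comment period therefore ends Nov 10, 2027, and step 3 runs from that date. 7 days after Nov 10, 2027 is Nov 17, 2027.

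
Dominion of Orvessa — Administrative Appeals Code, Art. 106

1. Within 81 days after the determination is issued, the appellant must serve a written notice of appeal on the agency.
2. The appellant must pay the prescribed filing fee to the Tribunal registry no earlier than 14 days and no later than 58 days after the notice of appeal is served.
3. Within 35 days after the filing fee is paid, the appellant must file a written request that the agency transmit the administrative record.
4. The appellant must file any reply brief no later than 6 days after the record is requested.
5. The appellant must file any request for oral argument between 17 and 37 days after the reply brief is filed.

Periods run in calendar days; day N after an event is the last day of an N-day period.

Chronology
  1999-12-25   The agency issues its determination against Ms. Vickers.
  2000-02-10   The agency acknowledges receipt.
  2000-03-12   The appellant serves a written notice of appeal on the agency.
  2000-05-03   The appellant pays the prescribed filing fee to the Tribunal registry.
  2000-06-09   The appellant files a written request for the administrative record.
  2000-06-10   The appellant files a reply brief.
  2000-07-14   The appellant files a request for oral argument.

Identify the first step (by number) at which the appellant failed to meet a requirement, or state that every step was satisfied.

Step 3

Step 1 — counting 81 days from 1999-12-25 (when the determination is issued) gives a deadline of 2000-03-15; done 2000-03-12 — timely.
Step 2 — 14 and 58 days from 2000-03-12 (when the notice of appeal is served) are 2000-03-26 and 2000-05-09 respectively; done 2000-05-03, which is between those dates.
Step 3 — counting 35 days from 2000-05-03 (when the filing fee is paid) gives a deadline of 2000-06-07; 2000-06-09 misses that deadline by 2 days.
The analysis stops there.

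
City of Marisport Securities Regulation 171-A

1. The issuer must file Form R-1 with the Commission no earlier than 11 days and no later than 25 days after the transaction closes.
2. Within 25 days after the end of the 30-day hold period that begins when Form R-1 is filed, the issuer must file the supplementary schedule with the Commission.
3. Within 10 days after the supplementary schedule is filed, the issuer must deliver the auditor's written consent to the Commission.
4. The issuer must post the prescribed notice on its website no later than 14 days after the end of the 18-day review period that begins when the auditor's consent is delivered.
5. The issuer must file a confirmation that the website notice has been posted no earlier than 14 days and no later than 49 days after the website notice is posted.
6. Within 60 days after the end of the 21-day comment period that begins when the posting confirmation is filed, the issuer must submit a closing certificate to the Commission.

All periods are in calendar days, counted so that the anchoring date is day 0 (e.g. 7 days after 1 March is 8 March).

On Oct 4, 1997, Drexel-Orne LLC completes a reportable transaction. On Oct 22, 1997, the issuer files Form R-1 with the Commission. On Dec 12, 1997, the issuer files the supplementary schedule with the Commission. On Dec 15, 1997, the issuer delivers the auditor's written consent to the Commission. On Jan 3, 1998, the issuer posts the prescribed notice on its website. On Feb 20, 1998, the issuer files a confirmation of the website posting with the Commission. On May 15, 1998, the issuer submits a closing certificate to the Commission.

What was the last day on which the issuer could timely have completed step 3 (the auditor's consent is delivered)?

Dec 22, 1997

Step 3 runs from Dec 12, 1997, when the supplementary schedule is filed. 10 days after Dec 12, 1997 is Dec 22, 1997.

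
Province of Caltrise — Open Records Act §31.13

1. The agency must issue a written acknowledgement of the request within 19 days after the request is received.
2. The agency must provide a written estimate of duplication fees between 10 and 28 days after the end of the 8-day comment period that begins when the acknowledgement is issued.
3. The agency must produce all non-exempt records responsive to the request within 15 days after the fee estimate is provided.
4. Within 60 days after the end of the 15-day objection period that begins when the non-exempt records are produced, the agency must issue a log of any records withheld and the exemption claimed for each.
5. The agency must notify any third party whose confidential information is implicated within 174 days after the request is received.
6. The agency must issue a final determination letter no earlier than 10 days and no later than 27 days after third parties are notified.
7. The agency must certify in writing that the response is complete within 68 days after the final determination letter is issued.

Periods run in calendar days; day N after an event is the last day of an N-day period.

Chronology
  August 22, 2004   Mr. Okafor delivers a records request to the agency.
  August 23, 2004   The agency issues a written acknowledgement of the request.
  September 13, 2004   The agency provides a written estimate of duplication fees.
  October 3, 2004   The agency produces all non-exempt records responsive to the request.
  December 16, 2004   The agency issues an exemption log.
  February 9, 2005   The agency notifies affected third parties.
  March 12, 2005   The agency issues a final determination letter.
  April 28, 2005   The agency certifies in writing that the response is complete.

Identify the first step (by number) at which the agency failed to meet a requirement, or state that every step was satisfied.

(1) due by August 22, 2004 + 19 days = September 10, 2004; done August 23, 2004 — timely.
(2) the permitted window runs from August 31, 2004 + 10 = September 10, 2004 to August 31, 2004 + 28 = September 28, 2004; done September 13, 2004, which is between those dates.
(3) due by September 13, 2004 + 15 days = September 28, 2004; October 3, 2004 misses that deadline by 5 days.

Step 3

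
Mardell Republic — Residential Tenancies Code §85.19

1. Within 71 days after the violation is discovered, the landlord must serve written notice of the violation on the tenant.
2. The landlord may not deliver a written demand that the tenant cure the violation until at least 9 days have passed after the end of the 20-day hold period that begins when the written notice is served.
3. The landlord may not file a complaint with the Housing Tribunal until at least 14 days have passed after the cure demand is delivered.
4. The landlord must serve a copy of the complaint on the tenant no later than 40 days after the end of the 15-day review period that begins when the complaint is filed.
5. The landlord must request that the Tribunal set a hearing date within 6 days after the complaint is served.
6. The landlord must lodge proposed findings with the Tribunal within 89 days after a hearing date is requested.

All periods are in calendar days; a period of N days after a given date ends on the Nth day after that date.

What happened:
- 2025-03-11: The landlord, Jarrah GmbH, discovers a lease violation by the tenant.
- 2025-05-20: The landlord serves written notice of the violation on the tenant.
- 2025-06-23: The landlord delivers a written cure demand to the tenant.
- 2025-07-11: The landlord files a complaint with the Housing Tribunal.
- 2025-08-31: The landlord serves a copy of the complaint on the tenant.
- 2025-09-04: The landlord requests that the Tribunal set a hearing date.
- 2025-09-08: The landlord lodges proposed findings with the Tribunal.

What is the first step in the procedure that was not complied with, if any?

None — every step was satisfied

(1) due by 2025-03-11 + 71 days = 2025-05-21; done 2025-05-20 — timely.
(2) permitted from 2025-06-09 + 9 days = 2025-06-18 onward; 2025-06-23 is on or after that date.
(3) permitted from 2025-06-23 + 14 days = 2025-07-07 onward; 2025-07-11 is on or after that date.
(4) due by 2025-07-26 + 40 days = 2025-09-04; completed 2025-08-31, before the deadline.
(5) due by 2025-08-31 + 6 days = 2025-09-06; done 2025-09-04 — timely.
(6) due by 2025-09-04 + 89 days = 2025-12-02; completed 2025-09-08, before the deadline.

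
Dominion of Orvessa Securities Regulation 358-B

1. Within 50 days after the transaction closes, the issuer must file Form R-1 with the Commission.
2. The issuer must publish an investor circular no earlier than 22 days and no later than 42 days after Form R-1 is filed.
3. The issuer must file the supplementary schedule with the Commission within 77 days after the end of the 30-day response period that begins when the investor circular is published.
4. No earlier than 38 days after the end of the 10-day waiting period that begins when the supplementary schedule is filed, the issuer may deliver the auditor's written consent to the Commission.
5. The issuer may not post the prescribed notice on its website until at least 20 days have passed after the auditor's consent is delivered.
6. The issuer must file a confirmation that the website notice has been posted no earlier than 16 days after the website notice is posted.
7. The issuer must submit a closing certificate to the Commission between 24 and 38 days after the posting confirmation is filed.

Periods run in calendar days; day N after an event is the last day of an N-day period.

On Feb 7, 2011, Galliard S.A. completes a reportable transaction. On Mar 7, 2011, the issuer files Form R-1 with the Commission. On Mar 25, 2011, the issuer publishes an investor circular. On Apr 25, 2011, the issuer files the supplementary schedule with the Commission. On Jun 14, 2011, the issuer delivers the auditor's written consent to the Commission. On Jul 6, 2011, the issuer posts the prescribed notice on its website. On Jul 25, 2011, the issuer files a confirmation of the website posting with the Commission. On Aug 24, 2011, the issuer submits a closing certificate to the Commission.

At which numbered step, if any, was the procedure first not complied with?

Step 2

Step 1: 50 days after Feb 7, 2011 (when the transaction closes) is Mar 29, 2011; Mar 7, 2011 is within that limit.
Step 2: the window is 22–42 days after Mar 7, 2011 (when Form R-1 is filed), so Mar 29, 2011 through Apr 18, 2011; done Mar 25, 2011 — 4 days before the window opened.
The procedure was therefore not followed at step 2.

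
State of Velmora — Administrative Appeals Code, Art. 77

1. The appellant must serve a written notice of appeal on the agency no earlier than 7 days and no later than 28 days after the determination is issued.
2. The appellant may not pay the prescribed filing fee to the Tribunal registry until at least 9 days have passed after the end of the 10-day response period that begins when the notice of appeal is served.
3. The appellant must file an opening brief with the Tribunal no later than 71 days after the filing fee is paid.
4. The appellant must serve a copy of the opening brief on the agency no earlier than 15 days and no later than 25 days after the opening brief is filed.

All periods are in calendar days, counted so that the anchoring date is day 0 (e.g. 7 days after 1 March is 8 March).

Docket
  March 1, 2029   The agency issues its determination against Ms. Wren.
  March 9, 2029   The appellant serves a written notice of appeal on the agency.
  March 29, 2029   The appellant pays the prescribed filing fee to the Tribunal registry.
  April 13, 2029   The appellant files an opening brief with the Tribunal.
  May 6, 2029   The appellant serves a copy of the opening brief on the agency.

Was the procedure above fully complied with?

Step 1 — 7 and 28 days from March 1, 2029 (when the determination is issued) are March 8, 2029 and March 29, 2029 respectively; done March 9, 2029 — within the window.
Step 2 — must wait 9 days from March 19, 2029 (end of the 10-day response period, which began when the notice of appeal is served on March 9, 2029), so not before March 28, 2029; done March 29, 2029 — permitted.
Step 3 — counting 71 days from March 29, 2029 (when the filing fee is paid) gives a deadline of June 8, 2029; completed April 13, 2029, before the deadline.
Step 4 — 15 and 25 days from April 13, 2029 (when the opening brief is filed) are April 28, 2029 and May 8, 2029 respectively; done May 6, 2029 — within the window.

Yes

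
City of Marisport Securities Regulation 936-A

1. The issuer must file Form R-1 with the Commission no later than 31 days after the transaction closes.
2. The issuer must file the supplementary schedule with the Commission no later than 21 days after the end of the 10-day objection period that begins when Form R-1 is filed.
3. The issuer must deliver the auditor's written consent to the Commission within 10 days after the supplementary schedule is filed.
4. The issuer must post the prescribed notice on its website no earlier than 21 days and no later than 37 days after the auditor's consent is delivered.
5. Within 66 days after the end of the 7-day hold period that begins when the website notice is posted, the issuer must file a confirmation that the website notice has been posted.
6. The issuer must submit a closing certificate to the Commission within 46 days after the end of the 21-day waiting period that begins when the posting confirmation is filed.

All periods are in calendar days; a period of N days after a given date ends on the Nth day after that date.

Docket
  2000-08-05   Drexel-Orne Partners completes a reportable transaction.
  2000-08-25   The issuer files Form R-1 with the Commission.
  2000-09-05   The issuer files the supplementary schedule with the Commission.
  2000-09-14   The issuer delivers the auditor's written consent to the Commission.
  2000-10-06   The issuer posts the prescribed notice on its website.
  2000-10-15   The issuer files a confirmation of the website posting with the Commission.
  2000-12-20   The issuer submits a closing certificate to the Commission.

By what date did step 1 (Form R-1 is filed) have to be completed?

Step 1 runs from 2000-08-05, when the transaction closes. 31 days after 2000-08-05 is 2000-09-05.

2000-09-05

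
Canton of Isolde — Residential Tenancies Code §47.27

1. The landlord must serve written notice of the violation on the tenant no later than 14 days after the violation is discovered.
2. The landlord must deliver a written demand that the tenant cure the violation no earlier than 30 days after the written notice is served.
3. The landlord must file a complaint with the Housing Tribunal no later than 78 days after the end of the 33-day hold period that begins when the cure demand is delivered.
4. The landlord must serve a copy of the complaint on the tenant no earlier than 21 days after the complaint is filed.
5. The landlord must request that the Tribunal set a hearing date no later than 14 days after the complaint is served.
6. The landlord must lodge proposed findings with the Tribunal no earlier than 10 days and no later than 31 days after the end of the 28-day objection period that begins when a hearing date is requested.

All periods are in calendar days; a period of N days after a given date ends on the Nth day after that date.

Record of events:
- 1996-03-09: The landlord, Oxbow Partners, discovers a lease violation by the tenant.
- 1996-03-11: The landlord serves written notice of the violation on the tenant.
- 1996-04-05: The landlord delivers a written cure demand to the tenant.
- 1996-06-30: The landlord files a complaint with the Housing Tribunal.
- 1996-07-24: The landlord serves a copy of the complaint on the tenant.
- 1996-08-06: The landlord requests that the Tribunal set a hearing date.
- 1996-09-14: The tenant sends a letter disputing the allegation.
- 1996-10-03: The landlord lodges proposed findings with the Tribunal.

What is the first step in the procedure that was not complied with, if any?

(1) due by 1996-03-09 + 14 days = 1996-03-23; done 1996-03-11 — timely.
(2) permitted from 1996-03-11 + 30 days = 1996-04-10 onward; done 1996-04-05 — 5 days too early.
That is the first point of non-compliance.

Step 2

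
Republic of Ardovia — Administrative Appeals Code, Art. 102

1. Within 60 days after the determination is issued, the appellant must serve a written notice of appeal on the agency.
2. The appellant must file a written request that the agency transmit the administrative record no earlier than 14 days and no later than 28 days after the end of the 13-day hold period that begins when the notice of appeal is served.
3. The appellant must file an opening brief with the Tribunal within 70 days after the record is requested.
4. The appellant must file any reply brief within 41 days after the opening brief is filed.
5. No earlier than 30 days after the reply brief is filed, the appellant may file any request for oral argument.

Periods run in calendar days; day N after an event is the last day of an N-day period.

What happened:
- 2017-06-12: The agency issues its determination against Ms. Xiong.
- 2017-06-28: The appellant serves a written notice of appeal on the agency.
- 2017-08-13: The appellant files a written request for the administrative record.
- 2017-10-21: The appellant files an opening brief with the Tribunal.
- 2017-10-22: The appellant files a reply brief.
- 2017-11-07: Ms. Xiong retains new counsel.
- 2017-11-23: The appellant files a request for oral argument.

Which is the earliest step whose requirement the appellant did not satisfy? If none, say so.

Step 2

(1) due by 2017-06-12 + 60 days = 2017-08-11; completed 2017-06-28, before the deadline.
(2) the permitted window runs from 2017-07-11 + 14 = 2017-07-25 to 2017-07-11 + 28 = 2017-08-08; 2017-08-13 is 5 days past the end of the window.
The procedure was therefore not followed at step 2.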